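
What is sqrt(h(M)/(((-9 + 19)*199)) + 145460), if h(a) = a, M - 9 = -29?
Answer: 3*sqrt(640040118)/199 ≈ 381.39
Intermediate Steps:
M = -20 (M = 9 - 29 = -20)
sqrt(h(M)/(((-9 + 19)*199)) + 145460) = sqrt(-20*1/(199*(-9 + 19)) + 145460) = sqrt(-20/(10*199) + 145460) = sqrt(-20/1990 + 145460) = sqrt(-20*1/1990 + 145460) = sqrt(-2/199 + 145460) = sqrt(28946538/199) = 3*sqrt(640040118)/199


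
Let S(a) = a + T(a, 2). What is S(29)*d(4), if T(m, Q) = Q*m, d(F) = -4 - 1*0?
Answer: -348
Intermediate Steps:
d(F) = -4 (d(F) = -4 + 0 = -4)
S(a) = 3*a (S(a) = a + 2*a = 3*a)
S(29)*d(4) = (3*29)*(-4) = 87*(-4) = -348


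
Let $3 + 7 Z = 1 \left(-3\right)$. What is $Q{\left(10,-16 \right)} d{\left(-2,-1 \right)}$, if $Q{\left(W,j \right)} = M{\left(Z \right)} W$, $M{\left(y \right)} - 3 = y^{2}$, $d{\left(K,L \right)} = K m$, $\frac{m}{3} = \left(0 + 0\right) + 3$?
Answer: $- \frac{32940}{49} \approx -672.25$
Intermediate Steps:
$m = 9$ ($m = 3 \left(\left(0 + 0\right) + 3\right) = 3 \left(0 + 3\right) = 3 \cdot 3 = 9$)
$d{\left(K,L \right)} = 9 K$ ($d{\left(K,L \right)} = K 9 = 9 K$)
$Z = - \frac{6}{7}$ ($Z = - \frac{3}{7} + \frac{1 \left(-3\right)}{7} = - \frac{3}{7} + \frac{1}{7} \left(-3\right) = - \frac{3}{7} - \frac{3}{7} = - \frac{6}{7} \approx -0.85714$)
$M{\left(y \right)} = 3 + y^{2}$
$Q{\left(W,j \right)} = \frac{183 W}{49}$ ($Q{\left(W,j \right)} = \left(3 + \left(- \frac{6}{7}\right)^{2}\right) W = \left(3 + \frac{36}{49}\right) W = \frac{183 W}{49}$)
$Q{\left(10,-16 \right)} d{\left(-2,-1 \right)} = \frac{183}{49} \cdot 10 \cdot 9 \left(-2\right) = \frac{1830}{49} \left(-18\right) = - \frac{32940}{49}$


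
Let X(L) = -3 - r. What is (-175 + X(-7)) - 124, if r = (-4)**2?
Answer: -318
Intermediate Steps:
r = 16
X(L) = -19 (X(L) = -3 - 1*16 = -3 - 16 = -19)
(-175 + X(-7)) - 124 = (-175 - 19) - 124 = -194 - 124 = -318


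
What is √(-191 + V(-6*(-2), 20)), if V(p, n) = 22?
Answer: 13*I ≈ 13.0*I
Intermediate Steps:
√(-191 + V(-6*(-2), 20)) = √(-191 + 22) = √(-169) = 13*I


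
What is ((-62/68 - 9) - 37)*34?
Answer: -1595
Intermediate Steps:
((-62/68 - 9) - 37)*34 = ((-62*1/68 - 9) - 37)*34 = ((-31/34 - 9) - 37)*34 = (-337/34 - 37)*34 = -1595/34*34 = -1595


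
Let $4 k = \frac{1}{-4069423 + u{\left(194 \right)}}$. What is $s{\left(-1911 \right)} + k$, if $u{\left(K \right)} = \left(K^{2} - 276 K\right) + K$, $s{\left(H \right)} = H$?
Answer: $- \frac{31226787229}{16340548} \approx -1911.0$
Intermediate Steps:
$u{\left(K \right)} = K^{2} - 275 K$
$k = - \frac{1}{16340548}$ ($k = \frac{1}{4 \left(-4069423 + 194 \left(-275 + 194\right)\right)} = \frac{1}{4 \left(-4069423 + 194 \left(-81\right)\right)} = \frac{1}{4 \left(-4069423 - 15714\right)} = \frac{1}{4 \left(-4085137\right)} = \frac{1}{4} \left(- \frac{1}{4085137}\right) = - \frac{1}{16340548} \approx -6.1197 \cdot 10^{-8}$)
$s{\left(-1911 \right)} + k = -1911 - \frac{1}{16340548} = - \frac{31226787229}{16340548}$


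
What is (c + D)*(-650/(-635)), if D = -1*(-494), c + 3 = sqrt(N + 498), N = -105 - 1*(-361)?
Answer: 63830/127 + 130*sqrt(754)/127 ≈ 530.71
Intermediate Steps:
N = 256 (N = -105 + 361 = 256)
c = -3 + sqrt(754) (c = -3 + sqrt(256 + 498) = -3 + sqrt(754) ≈ 24.459)
D = 494
(c + D)*(-650/(-635)) = ((-3 + sqrt(754)) + 494)*(-650/(-635)) = (491 + sqrt(754))*(-650*(-1/635)) = (491 + sqrt(754))*(130/127) = 63830/127 + 130*sqrt(754)/127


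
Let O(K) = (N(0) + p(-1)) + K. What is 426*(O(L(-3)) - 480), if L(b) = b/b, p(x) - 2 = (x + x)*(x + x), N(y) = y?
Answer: -201498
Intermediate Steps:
p(x) = 2 + 4*x**2 (p(x) = 2 + (x + x)*(x + x) = 2 + (2*x)*(2*x) = 2 + 4*x**2)
L(b) = 1
O(K) = 6 + K (O(K) = (0 + (2 + 4*(-1)**2)) + K = (0 + (2 + 4*1)) + K = (0 + (2 + 4)) + K = (0 + 6) + K = 6 + K)
426*(O(L(-3)) - 480) = 426*((6 + 1) - 480) = 426*(7 - 480) = 426*(-473) = -201498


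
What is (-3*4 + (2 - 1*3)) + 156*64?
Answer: 9971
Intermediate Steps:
(-3*4 + (2 - 1*3)) + 156*64 = (-12 + (2 - 3)) + 9984 = (-12 - 1) + 9984 = -13 + 9984 = 9971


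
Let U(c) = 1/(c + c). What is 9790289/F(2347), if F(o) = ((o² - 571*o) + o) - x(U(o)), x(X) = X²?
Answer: 215715664160804/91893900940683 ≈ 2.3474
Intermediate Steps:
U(c) = 1/(2*c)
F(o) = o² - 570*o - 1/(4*o²) (F(o) = ((o² - 571*o) + o) - (1/(2*o))² = (o² - 570*o) - 1/(4*o²) = o² - 570*o - 1/(4*o²))
9790289/F(2347) = 9790289/(2347² - 570*2347 - ¼/2347²) = 9790289/(5508409 - 1337790 - ¼*1/5508409) = 9790289/(5508409 - 1337790 - 1/22033636) = 9790289/(91893900940683/22033636) = 9790289*(22033636/91893900940683) = 215715664160804/91893900940683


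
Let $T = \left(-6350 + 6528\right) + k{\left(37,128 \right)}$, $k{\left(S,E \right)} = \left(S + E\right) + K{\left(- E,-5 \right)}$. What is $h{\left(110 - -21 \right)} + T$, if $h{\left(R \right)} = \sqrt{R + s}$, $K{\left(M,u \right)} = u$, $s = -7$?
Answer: $338 + 2 \sqrt{31} \approx 349.14$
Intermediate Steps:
$k{\left(S,E \right)} = -5 + E + S$ ($k{\left(S,E \right)} = \left(S + E\right) - 5 = \left(E + S\right) - 5 = -5 + E + S$)
$h{\left(R \right)} = \sqrt{-7 + R}$ ($h{\left(R \right)} = \sqrt{R - 7} = \sqrt{-7 + R}$)
$T = 338$ ($T = \left(-6350 + 6528\right) + \left(-5 + 128 + 37\right) = 178 + 160 = 338$)
$h{\left(110 - -21 \right)} + T = \sqrt{-7 + \left(110 - -21\right)} + 338 = \sqrt{-7 + \left(110 + 21\right)} + 338 = \sqrt{-7 + 131} + 338 = \sqrt{124} + 338 = 2 \sqrt{31} + 338 = 338 + 2 \sqrt{31}$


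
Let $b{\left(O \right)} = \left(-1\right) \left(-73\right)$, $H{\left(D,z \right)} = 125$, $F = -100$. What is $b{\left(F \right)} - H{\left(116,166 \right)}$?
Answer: $-52$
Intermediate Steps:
$b{\left(O \right)} = 73$
$b{\left(F \right)} - H{\left(116,166 \right)} = 73 - 125 = -52$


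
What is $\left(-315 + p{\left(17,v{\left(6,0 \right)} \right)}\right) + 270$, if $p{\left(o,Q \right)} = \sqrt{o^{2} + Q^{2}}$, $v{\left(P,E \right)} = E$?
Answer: $-28$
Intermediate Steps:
$p{\left(o,Q \right)} = \sqrt{Q^{2} + o^{2}}$
$\left(-315 + p{\left(17,v{\left(6,0 \right)} \right)}\right) + 270 = \left(-315 + \sqrt{0^{2} + 17^{2}}\right) + 270 = \left(-315 + \sqrt{0 + 289}\right) + 270 = \left(-315 + \sqrt{289}\right) + 270 = \left(-315 + 17\right) + 270 = -298 + 270 = -28$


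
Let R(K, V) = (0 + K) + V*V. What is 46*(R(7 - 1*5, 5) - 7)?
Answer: 920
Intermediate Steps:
R(K, V) = K + V²
46*(R(7 - 1*5, 5) - 7) = 46*(((7 - 1*5) + 5²) - 7) = 46*(((7 - 5) + 25) - 7) = 46*((2 + 25) - 7) = 46*(27 - 7) = 46*20 = 920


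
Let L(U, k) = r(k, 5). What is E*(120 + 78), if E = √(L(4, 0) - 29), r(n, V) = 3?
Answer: 198*I*√26 ≈ 1009.6*I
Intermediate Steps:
L(U, k) = 3
E = I*√26 (E = √(3 - 29) = √(-26) = I*√26 ≈ 5.099*I)
E*(120 + 78) = (I*√26)*(120 + 78) = (I*√26)*198 = 198*I*√26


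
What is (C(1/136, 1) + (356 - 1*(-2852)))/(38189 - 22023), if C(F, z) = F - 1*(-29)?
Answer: 440233/2198576 ≈ 0.20024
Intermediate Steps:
C(F, z) = 29 + F (C(F, z) = F + 29 = 29 + F)
(C(1/136, 1) + (356 - 1*(-2852)))/(38189 - 22023) = ((29 + 1/136) + (356 - 1*(-2852)))/(38189 - 22023) = ((29 + 1/136) + (356 + 2852))/16166 = (3945/136 + 3208)*(1/16166) = (440233/136)*(1/16166) = 440233/2198576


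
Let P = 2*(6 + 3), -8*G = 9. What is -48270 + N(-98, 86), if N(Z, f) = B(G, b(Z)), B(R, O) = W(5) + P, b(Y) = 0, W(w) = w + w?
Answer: -48242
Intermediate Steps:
W(w) = 2*w
G = -9/8 (G = -⅛*9 = -9/8 ≈ -1.1250)
P = 18 (P = 2*9 = 18)
B(R, O) = 28 (B(R, O) = 2*5 + 18 = 10 + 18 = 28)
N(Z, f) = 28
-48270 + N(-98, 86) = -48270 + 28 = -48242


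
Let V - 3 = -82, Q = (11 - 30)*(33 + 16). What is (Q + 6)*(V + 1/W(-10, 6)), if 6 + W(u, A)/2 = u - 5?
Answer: 3070075/42 ≈ 73097.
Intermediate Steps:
W(u, A) = -22 + 2*u (W(u, A) = -12 + 2*(u - 5) = -12 + 2*(-5 + u) = -12 + (-10 + 2*u) = -22 + 2*u)
Q = -931 (Q = -19*49 = -931)
V = -79 (V = 3 - 82 = -79)
(Q + 6)*(V + 1/W(-10, 6)) = (-931 + 6)*(-79 + 1/(-22 + 2*(-10))) = -925*(-79 + 1/(-22 - 20)) = -925*(-79 + 1/(-42)) = -925*(-79 - 1/42) = -925*(-3319/42) = 3070075/42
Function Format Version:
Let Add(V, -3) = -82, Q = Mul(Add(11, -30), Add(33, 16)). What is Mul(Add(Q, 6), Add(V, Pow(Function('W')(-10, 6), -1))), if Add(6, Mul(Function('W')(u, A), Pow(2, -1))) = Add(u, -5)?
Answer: Rational(3070075, 42) ≈ 73097.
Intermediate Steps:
Function('W')(u, A) = Add(-22, Mul(2, u)) (Function('W')(u, A) = Add(-12, Mul(2, Add(u, -5))) = Add(-12, Mul(2, Add(-5, u))) = Add(-12, Add(-10, Mul(2, u))) = Add(-22, Mul(2, u)))
Q = -931 (Q = Mul(-19, 49) = -931)
V = -79 (V = Add(3, -82) = -79)
Mul(Add(Q, 6), Add(V, Pow(Function('W')(-10, 6), -1))) = Mul(Add(-931, 6), Add(-79, Pow(Add(-22, Mul(2, -10)), -1))) = Mul(-925, Add(-79, Pow(Add(-22, -20), -1))) = Mul(-925, Add(-79, Pow(-42, -1))) = Mul(-925, Add(-79, Rational(-1, 42))) = Mul(-925, Rational(-3319, 42)) = Rational(3070075, 42)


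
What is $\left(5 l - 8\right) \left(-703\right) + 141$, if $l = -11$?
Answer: $44430$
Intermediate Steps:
$\left(5 l - 8\right) \left(-703\right) + 141 = \left(5 \left(-11\right) - 8\right) \left(-703\right) + 141 = \left(-55 - 8\right) \left(-703\right) + 141 = \left(-63\right) \left(-703\right) + 141 = 44289 + 141 = 44430$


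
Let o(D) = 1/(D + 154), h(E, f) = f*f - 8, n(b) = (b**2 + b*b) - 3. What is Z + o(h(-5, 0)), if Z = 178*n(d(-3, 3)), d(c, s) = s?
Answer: 389821/146 ≈ 2670.0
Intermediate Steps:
n(b) = -3 + 2*b**2 (n(b) = (b**2 + b**2) - 3 = 2*b**2 - 3 = -3 + 2*b**2)
h(E, f) = -8 + f**2 (h(E, f) = f**2 - 8 = -8 + f**2)
o(D) = 1/(154 + D)
Z = 2670 (Z = 178*(-3 + 2*3**2) = 178*(-3 + 2*9) = 178*(-3 + 18) = 178*15 = 2670)
Z + o(h(-5, 0)) = 2670 + 1/(154 + (-8 + 0**2)) = 2670 + 1/(154 + (-8 + 0)) = 2670 + 1/(154 - 8) = 2670 + 1/146 = 389821/146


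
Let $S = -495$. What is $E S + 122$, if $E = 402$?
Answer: $-198868$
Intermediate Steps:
$E S + 122 = 402 \left(-495\right) + 122 = -198990 + 122 = -198868$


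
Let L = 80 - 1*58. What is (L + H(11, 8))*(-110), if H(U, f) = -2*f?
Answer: -660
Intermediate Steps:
L = 22 (L = 80 - 58 = 22)
(L + H(11, 8))*(-110) = (22 - 2*8)*(-110) = (22 - 16)*(-110) = 6*(-110) = -660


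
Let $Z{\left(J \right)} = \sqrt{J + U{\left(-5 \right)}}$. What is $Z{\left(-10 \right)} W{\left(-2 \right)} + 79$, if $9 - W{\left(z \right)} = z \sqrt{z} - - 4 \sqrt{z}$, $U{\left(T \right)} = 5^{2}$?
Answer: $79 + \sqrt{15} \left(9 - 2 i \sqrt{2}\right) \approx 113.86 - 10.954 i$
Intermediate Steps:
$U{\left(T \right)} = 25$
$Z{\left(J \right)} = \sqrt{25 + J}$ ($Z{\left(J \right)} = \sqrt{J + 25} = \sqrt{25 + J}$)
$W{\left(z \right)} = 9 - z^{\frac{3}{2}} - 4 \sqrt{z}$ ($W{\left(z \right)} = 9 - \left(z \sqrt{z} - - 4 \sqrt{z}\right) = 9 - \left(z^{\frac{3}{2}} + 4 \sqrt{z}\right) = 9 - z^{\frac{3}{2}} - 4 \sqrt{z}$)
$Z{\left(-10 \right)} W{\left(-2 \right)} + 79 = \sqrt{25 - 10} \left(9 - \left(-2\right)^{\frac{3}{2}} - 4 \sqrt{-2}\right) + 79 = \sqrt{15} \left(9 - - 2 i \sqrt{2} - 4 i \sqrt{2}\right) + 79 = \sqrt{15} \left(9 + 2 i \sqrt{2} - 4 i \sqrt{2}\right) + 79 = \sqrt{15} \left(9 - 2 i \sqrt{2}\right) + 79 = 79 + \sqrt{15} \left(9 - 2 i \sqrt{2}\right)$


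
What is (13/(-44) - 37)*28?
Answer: -11487/11 ≈ -1044.3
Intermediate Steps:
(13/(-44) - 37)*28 = (13*(-1/44) - 37)*28 = (-13/44 - 37)*28 = -1641/44*28 = -11487/11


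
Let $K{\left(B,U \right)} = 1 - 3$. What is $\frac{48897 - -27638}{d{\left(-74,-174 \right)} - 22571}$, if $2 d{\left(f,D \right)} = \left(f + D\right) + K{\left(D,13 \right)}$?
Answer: $- \frac{76535}{22696} \approx -3.3722$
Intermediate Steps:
$K{\left(B,U \right)} = -2$
$d{\left(f,D \right)} = -1 + \frac{D}{2} + \frac{f}{2}$ ($d{\left(f,D \right)} = \frac{\left(f + D\right) - 2}{2} = \frac{\left(D + f\right) - 2}{2} = \frac{-2 + D + f}{2} = -1 + \frac{D}{2} + \frac{f}{2}$)
$\frac{48897 - -27638}{d{\left(-74,-174 \right)} - 22571} = \frac{48897 - -27638}{\left(-1 + \frac{1}{2} \left(-174\right) + \frac{1}{2} \left(-74\right)\right) - 22571} = \frac{48897 + 27638}{\left(-1 - 87 - 37\right) - 22571} = \frac{76535}{-125 - 22571} = \frac{76535}{-22696} = 76535 \left(- \frac{1}{22696}\right) = - \frac{76535}{22696}$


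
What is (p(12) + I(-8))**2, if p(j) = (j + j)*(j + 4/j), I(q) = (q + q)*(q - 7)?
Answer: 287296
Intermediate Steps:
I(q) = 2*q*(-7 + q) (I(q) = (2*q)*(-7 + q) = 2*q*(-7 + q))
p(j) = 2*j*(j + 4/j) (p(j) = (2*j)*(j + 4/j) = 2*j*(j + 4/j))
(p(12) + I(-8))**2 = ((8 + 2*12**2) + 2*(-8)*(-7 - 8))**2 = ((8 + 2*144) + 2*(-8)*(-15))**2 = ((8 + 288) + 240)**2 = (296 + 240)**2 = 536**2 = 287296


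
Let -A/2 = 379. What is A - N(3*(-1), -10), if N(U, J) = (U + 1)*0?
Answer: -758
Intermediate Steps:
A = -758 (A = -2*379 = -758)
N(U, J) = 0 (N(U, J) = (1 + U)*0 = 0)
A - N(3*(-1), -10) = -758 - 1*0 = -758 + 0 = -758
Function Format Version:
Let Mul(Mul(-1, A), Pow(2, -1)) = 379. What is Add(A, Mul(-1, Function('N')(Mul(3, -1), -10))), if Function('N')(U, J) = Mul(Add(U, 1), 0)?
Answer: -758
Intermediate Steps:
A = -758 (A = Mul(-2, 379) = -758)
Function('N')(U, J) = 0 (Function('N')(U, J) = Mul(Add(1, U), 0) = 0)
Add(A, Mul(-1, Function('N')(Mul(3, -1), -10))) = Add(-758, Mul(-1, 0)) = Add(-758, 0) = -758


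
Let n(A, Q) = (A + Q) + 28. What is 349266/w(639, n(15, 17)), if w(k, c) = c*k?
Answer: 58211/6390 ≈ 9.1097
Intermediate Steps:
n(A, Q) = 28 + A + Q
349266/w(639, n(15, 17)) = 349266/(((28 + 15 + 17)*639)) = 349266/((60*639)) = 349266/38340 = 349266*(1/38340) = 58211/6390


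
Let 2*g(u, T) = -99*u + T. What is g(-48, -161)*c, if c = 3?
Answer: 13773/2 ≈ 6886.5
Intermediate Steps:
g(u, T) = T/2 - 99*u/2 (g(u, T) = (-99*u + T)/2 = (T - 99*u)/2 = T/2 - 99*u/2)
g(-48, -161)*c = ((½)*(-161) - 99/2*(-48))*3 = (-161/2 + 2376)*3 = (4591/2)*3 = 13773/2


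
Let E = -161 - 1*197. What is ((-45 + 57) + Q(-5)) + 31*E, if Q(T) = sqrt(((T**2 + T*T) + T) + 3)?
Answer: -11086 + 4*sqrt(3) ≈ -11079.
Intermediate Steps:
Q(T) = sqrt(3 + T + 2*T**2) (Q(T) = sqrt(((T**2 + T**2) + T) + 3) = sqrt((2*T**2 + T) + 3) = sqrt((T + 2*T**2) + 3) = sqrt(3 + T + 2*T**2))
E = -358 (E = -161 - 197 = -358)
((-45 + 57) + Q(-5)) + 31*E = ((-45 + 57) + sqrt(3 - 5 + 2*(-5)**2)) + 31*(-358) = (12 + sqrt(3 - 5 + 2*25)) - 11098 = (12 + sqrt(3 - 5 + 50)) - 11098 = (12 + sqrt(48)) - 11098 = (12 + 4*sqrt(3)) - 11098 = -11086 + 4*sqrt(3)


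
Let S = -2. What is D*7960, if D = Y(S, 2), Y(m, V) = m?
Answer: -15920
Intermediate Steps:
D = -2
D*7960 = -2*7960 = -15920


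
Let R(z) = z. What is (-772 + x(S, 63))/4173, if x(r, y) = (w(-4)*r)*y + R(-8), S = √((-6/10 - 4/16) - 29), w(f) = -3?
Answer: -20/107 - 63*I*√2985/13910 ≈ -0.18692 - 0.24745*I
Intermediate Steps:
S = I*√2985/10 (S = √((-6*⅒ - 4*1/16) - 29) = √((-⅗ - ¼) - 29) = √(-17/20 - 29) = √(-597/20) = I*√2985/10 ≈ 5.4635*I)
x(r, y) = -8 - 3*r*y (x(r, y) = (-3*r)*y - 8 = -3*r*y - 8 = -8 - 3*r*y)
(-772 + x(S, 63))/4173 = (-772 + (-8 - 3*I*√2985/10*63))/4173 = (-772 + (-8 - 189*I*√2985/10))*(1/4173) = (-780 - 189*I*√2985/10)*(1/4173) = -20/107 - 63*I*√2985/13910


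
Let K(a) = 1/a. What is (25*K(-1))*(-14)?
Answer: 350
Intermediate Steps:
K(a) = 1/a
(25*K(-1))*(-14) = (25/(-1))*(-14) = (25*(-1))*(-14) = -25*(-14) = 350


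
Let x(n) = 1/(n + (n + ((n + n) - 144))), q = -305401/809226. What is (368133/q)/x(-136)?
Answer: 204957122999904/305401 ≈ 6.7111e+8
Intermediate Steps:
q = -305401/809226 (q = -305401*1/809226 = -305401/809226 ≈ -0.37740)
x(n) = 1/(-144 + 4*n) (x(n) = 1/(n + (n + (2*n - 144))) = 1/(n + (n + (-144 + 2*n))) = 1/(n + (-144 + 3*n)) = 1/(-144 + 4*n))
(368133/q)/x(-136) = (368133/(-305401/809226))/((1/(4*(-36 - 136)))) = (368133*(-809226/305401))/(((¼)/(-172))) = -297902795058/(305401*((¼)*(-1/172))) = -297902795058/(305401*(-1/688)) = -297902795058/305401*(-688) = 204957122999904/305401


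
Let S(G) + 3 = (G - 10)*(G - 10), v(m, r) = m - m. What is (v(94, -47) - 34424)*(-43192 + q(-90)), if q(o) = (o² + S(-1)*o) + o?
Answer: 1576688048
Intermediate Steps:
v(m, r) = 0
S(G) = -3 + (-10 + G)² (S(G) = -3 + (G - 10)*(G - 10) = -3 + (-10 + G)*(-10 + G) = -3 + (-10 + G)²)
q(o) = o² + 119*o (q(o) = (o² + (-3 + (-10 - 1)²)*o) + o = (o² + (-3 + (-11)²)*o) + o = (o² + (-3 + 121)*o) + o = (o² + 118*o) + o = o² + 119*o)
(v(94, -47) - 34424)*(-43192 + q(-90)) = (0 - 34424)*(-43192 - 90*(119 - 90)) = -34424*(-43192 - 90*29) = -34424*(-43192 - 2610) = -34424*(-45802) = 1576688048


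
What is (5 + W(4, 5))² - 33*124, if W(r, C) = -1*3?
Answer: -4088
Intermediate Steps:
W(r, C) = -3
(5 + W(4, 5))² - 33*124 = (5 - 3)² - 33*124 = 2² - 4092 = 4 - 4092 = -4088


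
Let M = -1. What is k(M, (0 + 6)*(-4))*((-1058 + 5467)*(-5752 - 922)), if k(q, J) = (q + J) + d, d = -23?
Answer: 1412431968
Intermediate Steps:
k(q, J) = -23 + J + q (k(q, J) = (q + J) - 23 = (J + q) - 23 = -23 + J + q)
k(M, (0 + 6)*(-4))*((-1058 + 5467)*(-5752 - 922)) = (-23 + (0 + 6)*(-4) - 1)*((-1058 + 5467)*(-5752 - 922)) = (-23 + 6*(-4) - 1)*(4409*(-6674)) = (-23 - 24 - 1)*(-29425666) = -48*(-29425666) = 1412431968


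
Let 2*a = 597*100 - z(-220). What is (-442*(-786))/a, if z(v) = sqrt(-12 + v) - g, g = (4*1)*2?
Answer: 5185818924/445630687 + 173706*I*sqrt(58)/445630687 ≈ 11.637 + 0.0029686*I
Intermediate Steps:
g = 8 (g = 4*2 = 8)
z(v) = -8 + sqrt(-12 + v) (z(v) = sqrt(-12 + v) - 1*8 = sqrt(-12 + v) - 8 = -8 + sqrt(-12 + v))
a = 29854 - I*sqrt(58) (a = (597*100 - (-8 + sqrt(-12 - 220)))/2 = (59700 - (-8 + sqrt(-232)))/2 = (59700 - (-8 + 2*I*sqrt(58)))/2 = (59700 + (8 - 2*I*sqrt(58)))/2 = (59708 - 2*I*sqrt(58))/2 = 29854 - I*sqrt(58) ≈ 29854.0 - 7.6158*I)
(-442*(-786))/a = (-442*(-786))/(29854 - I*sqrt(58)) = 347412/(29854 - I*sqrt(58))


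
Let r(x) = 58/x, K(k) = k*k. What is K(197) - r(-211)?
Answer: 8188757/211 ≈ 38809.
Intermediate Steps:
K(k) = k²
K(197) - r(-211) = 197² - 58/(-211) = 38809 - 58*(-1)/211 = 38809 - 1*(-58/211) = 38809 + 58/211 = 8188757/211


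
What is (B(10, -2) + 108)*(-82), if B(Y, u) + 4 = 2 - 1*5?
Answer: -8282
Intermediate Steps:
B(Y, u) = -7 (B(Y, u) = -4 + (2 - 1*5) = -4 + (2 - 5) = -4 - 3 = -7)
(B(10, -2) + 108)*(-82) = (-7 + 108)*(-82) = 101*(-82) = -8282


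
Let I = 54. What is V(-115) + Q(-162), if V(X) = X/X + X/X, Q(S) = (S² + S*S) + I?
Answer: 52544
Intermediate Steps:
Q(S) = 54 + 2*S² (Q(S) = (S² + S*S) + 54 = (S² + S²) + 54 = 2*S² + 54 = 54 + 2*S²)
V(X) = 2 (V(X) = 1 + 1 = 2)
V(-115) + Q(-162) = 2 + (54 + 2*(-162)²) = 2 + (54 + 2*26244) = 2 + (54 + 52488) = 2 + 52542 = 52544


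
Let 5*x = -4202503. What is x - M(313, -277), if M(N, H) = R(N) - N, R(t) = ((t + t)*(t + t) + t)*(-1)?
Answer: -2239993/5 ≈ -4.4800e+5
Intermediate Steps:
R(t) = -t - 4*t² (R(t) = ((2*t)*(2*t) + t)*(-1) = (4*t² + t)*(-1) = (t + 4*t²)*(-1) = -t - 4*t²)
M(N, H) = -N - N*(1 + 4*N) (M(N, H) = -N*(1 + 4*N) - N = -N - N*(1 + 4*N))
x = -4202503/5 (x = (⅕)*(-4202503) = -4202503/5 ≈ -8.4050e+5)
x - M(313, -277) = -4202503/5 - 2*313*(-1 - 2*313) = -4202503/5 - 2*313*(-1 - 626) = -4202503/5 - 2*313*(-627) = -4202503/5 - 1*(-392502) = -4202503/5 + 392502 = -2239993/5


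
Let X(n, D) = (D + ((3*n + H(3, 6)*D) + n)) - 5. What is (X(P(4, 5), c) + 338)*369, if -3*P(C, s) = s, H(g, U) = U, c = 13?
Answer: 153996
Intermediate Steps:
P(C, s) = -s/3
X(n, D) = -5 + 4*n + 7*D (X(n, D) = (D + ((3*n + 6*D) + n)) - 5 = (D + (4*n + 6*D)) - 5 = (4*n + 7*D) - 5 = -5 + 4*n + 7*D)
(X(P(4, 5), c) + 338)*369 = ((-5 + 4*(-⅓*5) + 7*13) + 338)*369 = ((-5 + 4*(-5/3) + 91) + 338)*369 = ((-5 - 20/3 + 91) + 338)*369 = (238/3 + 338)*369 = (1252/3)*369 = 153996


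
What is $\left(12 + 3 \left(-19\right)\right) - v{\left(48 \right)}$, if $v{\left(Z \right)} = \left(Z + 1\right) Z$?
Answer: $-2397$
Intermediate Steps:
$v{\left(Z \right)} = Z \left(1 + Z\right)$ ($v{\left(Z \right)} = \left(1 + Z\right) Z = Z \left(1 + Z\right)$)
$\left(12 + 3 \left(-19\right)\right) - v{\left(48 \right)} = \left(12 + 3 \left(-19\right)\right) - 48 \left(1 + 48\right) = \left(12 - 57\right) - 48 \cdot 49 = -45 - 2352 = -2397$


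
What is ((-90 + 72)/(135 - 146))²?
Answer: 324/121 ≈ 2.6777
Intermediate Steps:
((-90 + 72)/(135 - 146))² = (-18/(-11))² = (-18*(-1/11))² = (18/11)² = 324/121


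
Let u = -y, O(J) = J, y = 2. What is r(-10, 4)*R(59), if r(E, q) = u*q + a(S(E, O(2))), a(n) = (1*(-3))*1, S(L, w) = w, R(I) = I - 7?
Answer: -572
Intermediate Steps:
R(I) = -7 + I
u = -2 (u = -1*2 = -2)
a(n) = -3 (a(n) = -3*1 = -3)
r(E, q) = -3 - 2*q (r(E, q) = -2*q - 3 = -3 - 2*q)
r(-10, 4)*R(59) = (-3 - 2*4)*(-7 + 59) = (-3 - 8)*52 = -11*52 = -572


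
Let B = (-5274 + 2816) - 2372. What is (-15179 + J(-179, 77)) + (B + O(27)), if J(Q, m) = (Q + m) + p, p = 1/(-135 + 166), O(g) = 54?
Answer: -621766/31 ≈ -20057.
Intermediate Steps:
p = 1/31 ≈ 0.032258
B = -4830 (B = -2458 - 2372 = -4830)
J(Q, m) = 1/31 + Q + m (J(Q, m) = (Q + m) + 1/31 = 1/31 + Q + m)
(-15179 + J(-179, 77)) + (B + O(27)) = (-15179 + (1/31 - 179 + 77)) + (-4830 + 54) = (-15179 - 3161/31) - 4776 = -473710/31 - 4776 = -621766/31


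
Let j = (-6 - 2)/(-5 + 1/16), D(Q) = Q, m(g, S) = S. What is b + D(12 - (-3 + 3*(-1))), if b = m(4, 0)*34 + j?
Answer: 1550/79 ≈ 19.620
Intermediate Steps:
j = 128/79 (j = -8/(-5 + 1/16) = -8/(-79/16) = -8*(-16/79) = 128/79 ≈ 1.6203)
b = 128/79 (b = 0*34 + 128/79 = 0 + 128/79 = 128/79 ≈ 1.6203)
b + D(12 - (-3 + 3*(-1))) = 128/79 + (12 - (-3 + 3*(-1))) = 128/79 + (12 - (-3 - 3)) = 128/79 + (12 - 1*(-6)) = 128/79 + (12 + 6) = 128/79 + 18 = 1550/79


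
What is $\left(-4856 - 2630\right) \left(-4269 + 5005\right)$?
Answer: $-5509696$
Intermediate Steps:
$\left(-4856 - 2630\right) \left(-4269 + 5005\right) = \left(-7486\right) 736 = -5509696$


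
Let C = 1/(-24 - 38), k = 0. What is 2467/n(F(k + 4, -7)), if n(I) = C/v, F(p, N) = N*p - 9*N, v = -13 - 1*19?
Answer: 4894528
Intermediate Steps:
v = -32 (v = -13 - 19 = -32)
C = -1/62 (C = 1/(-62) = -1/62 ≈ -0.016129)
F(p, N) = -9*N + N*p
n(I) = 1/1984 (n(I) = -1/62/(-32) = -1/62*(-1/32) = 1/1984)
2467/n(F(k + 4, -7)) = 2467/(1/1984) = 2467*1984 = 4894528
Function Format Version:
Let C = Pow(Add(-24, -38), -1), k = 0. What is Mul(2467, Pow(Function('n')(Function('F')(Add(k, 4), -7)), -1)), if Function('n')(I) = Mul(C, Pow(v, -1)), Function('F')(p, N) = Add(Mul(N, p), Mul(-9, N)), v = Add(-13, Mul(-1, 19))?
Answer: 4894528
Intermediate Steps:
v = -32 (v = Add(-13, -19) = -32)
C = Rational(-1, 62) (C = Pow(-62, -1) = Rational(-1, 62) ≈ -0.016129)
Function('F')(p, N) = Add(Mul(-9, N), Mul(N, p))
Function('n')(I) = Rational(1, 1984) (Function('n')(I) = Mul(Rational(-1, 62), Pow(-32, -1)) = Mul(Rational(-1, 62), Rational(-1, 32)) = Rational(1, 1984))
Mul(2467, Pow(Function('n')(Function('F')(Add(k, 4), -7)), -1)) = Mul(2467, Pow(Rational(1, 1984), -1)) = Mul(2467, 1984) = 4894528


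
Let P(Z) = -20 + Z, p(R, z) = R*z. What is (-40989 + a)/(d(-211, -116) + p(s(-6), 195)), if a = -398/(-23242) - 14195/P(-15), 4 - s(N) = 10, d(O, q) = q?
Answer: 3301338771/104612242 ≈ 31.558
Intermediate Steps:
s(N) = -6 (s(N) = 4 - 1*10 = 4 - 10 = -6)
a = 32993412/81347 (a = -398/(-23242) - 14195/(-20 - 15) = -398*(-1/23242) - 14195/(-35) = 199/11621 - 14195*(-1/35) = 199/11621 + 2839/7 = 32993412/81347 ≈ 405.59)
(-40989 + a)/(d(-211, -116) + p(s(-6), 195)) = (-40989 + 32993412/81347)/(-116 - 6*195) = -3301338771/(81347*(-116 - 1170)) = -3301338771/81347/(-1286) = -3301338771/81347*(-1/1286) = 3301338771/104612242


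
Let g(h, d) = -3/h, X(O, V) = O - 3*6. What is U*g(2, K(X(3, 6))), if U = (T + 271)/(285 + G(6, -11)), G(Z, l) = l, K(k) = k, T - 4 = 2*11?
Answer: -891/548 ≈ -1.6259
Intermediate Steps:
X(O, V) = -18 + O (X(O, V) = O - 18 = -18 + O)
T = 26 (T = 4 + 2*11 = 4 + 22 = 26)
U = 297/274 (U = (26 + 271)/(285 - 11) = 297/274 ≈ 1.0839)
U*g(2, K(X(3, 6))) = 297*(-3/2)/274 = 297*(-3*½)/274 = (297/274)*(-3/2) = -891/548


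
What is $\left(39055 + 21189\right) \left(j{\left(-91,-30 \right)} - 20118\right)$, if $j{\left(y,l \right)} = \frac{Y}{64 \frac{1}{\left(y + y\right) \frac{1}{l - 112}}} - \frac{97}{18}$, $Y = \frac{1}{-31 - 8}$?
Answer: $- \frac{12394692929113}{10224} \approx -1.2123 \cdot 10^{9}$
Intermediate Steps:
$Y = - \frac{1}{39}$ ($Y = \frac{1}{-39} = - \frac{1}{39} \approx -0.025641$)
$j{\left(y,l \right)} = - \frac{97}{18} - \frac{y}{1248 \left(-112 + l\right)}$ ($j{\left(y,l \right)} = - \frac{1}{39 \frac{64}{\left(y + y\right) \frac{1}{l - 112}}} - \frac{97}{18} = - \frac{1}{39 \frac{64}{2 y \frac{1}{-112 + l}}} - \frac{97}{18} = - \frac{1}{39 \cdot 64 \frac{-112 + l}{2 y}} - \frac{97}{18} = - \frac{1}{39 \frac{32 \left(-112 + l\right)}{y}} - \frac{97}{18} = - \frac{\frac{1}{32} y \frac{1}{-112 + l}}{39} - \frac{97}{18} = - \frac{y}{1248 \left(-112 + l\right)} - \frac{97}{18} = - \frac{97}{18} - \frac{y}{1248 \left(-112 + l\right)}$)
$\left(39055 + 21189\right) \left(j{\left(-91,-30 \right)} - 20118\right) = \left(39055 + 21189\right) \left(\frac{2259712 - -605280 - -273}{3744 \left(-112 - 30\right)} - 20118\right) = 60244 \left(\frac{2259712 + 605280 + 273}{3744 \left(-142\right)} - 20118\right) = 60244 \left(\frac{1}{3744} \left(- \frac{1}{142}\right) 2865265 - 20118\right) = 60244 \left(- \frac{220405}{40896} - 20118\right) = 60244 \left(- \frac{822966133}{40896}\right) = - \frac{12394692929113}{10224}$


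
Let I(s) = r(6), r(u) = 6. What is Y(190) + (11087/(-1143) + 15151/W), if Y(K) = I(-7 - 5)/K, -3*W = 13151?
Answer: -18741907241/1428001335 ≈ -13.125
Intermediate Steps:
W = -13151/3 (W = -⅓*13151 = -13151/3 ≈ -4383.7)
I(s) = 6
Y(K) = 6/K
Y(190) + (11087/(-1143) + 15151/W) = 6/190 + (11087/(-1143) + 15151/(-13151/3)) = 6*(1/190) + (11087*(-1/1143) + 15151*(-3/13151)) = 3/95 + (-11087/1143 - 45453/13151) = 3/95 - 197757916/15031593 = -18741907241/1428001335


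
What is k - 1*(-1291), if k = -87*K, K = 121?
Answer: -9236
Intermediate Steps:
k = -10527 (k = -87*121 = -10527)
k - 1*(-1291) = -10527 - 1*(-1291) = -10527 + 1291 = -9236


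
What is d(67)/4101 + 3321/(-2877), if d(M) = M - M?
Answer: -1107/959 ≈ -1.1543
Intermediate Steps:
d(M) = 0
d(67)/4101 + 3321/(-2877) = 0/4101 + 3321/(-2877) = 0*(1/4101) + 3321*(-1/2877) = 0 - 1107/959 = -1107/959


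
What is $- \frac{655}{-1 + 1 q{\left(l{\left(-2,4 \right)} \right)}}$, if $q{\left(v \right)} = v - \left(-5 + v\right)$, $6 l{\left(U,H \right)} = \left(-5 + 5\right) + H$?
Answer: $- \frac{655}{4} \approx -163.75$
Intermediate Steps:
$l{\left(U,H \right)} = \frac{H}{6}$ ($l{\left(U,H \right)} = \frac{\left(-5 + 5\right) + H}{6} = \frac{0 + H}{6} = \frac{H}{6}$)
$q{\left(v \right)} = 5$
$- \frac{655}{-1 + 1 q{\left(l{\left(-2,4 \right)} \right)}} = - \frac{655}{-1 + 1 \cdot 5} = - \frac{655}{-1 + 5} = - \frac{655}{4}$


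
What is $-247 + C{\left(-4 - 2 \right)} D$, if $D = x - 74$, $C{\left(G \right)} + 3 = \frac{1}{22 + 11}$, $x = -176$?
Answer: $\frac{16349}{33} \approx 495.42$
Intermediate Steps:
$C{\left(G \right)} = - \frac{98}{33}$ ($C{\left(G \right)} = -3 + \frac{1}{22 + 11} = -3 + \frac{1}{33} = - \frac{98}{33}$)
$D = -250$ ($D = -176 - 74 = -250$)
$-247 + C{\left(-4 - 2 \right)} D = -247 - - \frac{24500}{33} = -247 + \frac{24500}{33} = \frac{16349}{33}$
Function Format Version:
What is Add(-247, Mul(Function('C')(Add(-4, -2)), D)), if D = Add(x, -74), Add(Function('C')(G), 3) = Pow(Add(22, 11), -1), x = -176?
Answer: Rational(16349, 33) ≈ 495.42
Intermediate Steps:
Function('C')(G) = Rational(-98, 33) (Function('C')(G) = Add(-3, Pow(Add(22, 11), -1)) = Add(-3, Pow(33, -1)) = Add(-3, Rational(1, 33)) = Rational(-98, 33))
D = -250 (D = Add(-176, -74) = -250)
Add(-247, Mul(Function('C')(Add(-4, -2)), D)) = Add(-247, Mul(Rational(-98, 33), -250)) = Add(-247, Rational(24500, 33)) = Rational(16349, 33)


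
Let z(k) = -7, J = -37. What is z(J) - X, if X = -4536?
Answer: 4529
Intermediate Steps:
z(J) - X = -7 - 1*(-4536) = -7 + 4536 = 4529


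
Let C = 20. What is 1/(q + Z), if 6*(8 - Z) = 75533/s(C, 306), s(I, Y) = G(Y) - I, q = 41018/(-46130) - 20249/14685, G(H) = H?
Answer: -704515812/26972368513 ≈ -0.026120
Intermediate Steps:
q = -30728714/13548381 (q = 41018*(-1/46130) - 20249*1/14685 = -20509/23065 - 20249/14685 = -30728714/13548381 ≈ -2.2681)
s(I, Y) = Y - I
Z = -61805/1716 (Z = 8 - 75533/(6*(306 - 1*20)) = 8 - 75533/(6*(306 - 20)) = 8 - 75533/(6*286) = 8 - ⅙*75533/286 = 8 - 75533/1716 = -61805/1716 ≈ -36.017)
1/(q + Z) = 1/(-30728714/13548381 - 61805/1716) = 1/(-26972368513/704515812) = -704515812/26972368513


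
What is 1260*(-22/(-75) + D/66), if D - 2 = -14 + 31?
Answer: 40278/55 ≈ 732.33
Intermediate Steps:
D = 19 (D = 2 + (-14 + 31) = 2 + 17 = 19)
1260*(-22/(-75) + D/66) = 1260*(-22/(-75) + 19/66) = 1260*(-22*(-1/75) + 19*(1/66)) = 1260*(22/75 + 19/66) = 1260*(959/1650) = 40278/55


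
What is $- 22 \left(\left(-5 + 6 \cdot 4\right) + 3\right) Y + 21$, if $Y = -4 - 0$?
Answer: $1957$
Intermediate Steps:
$Y = -4$ ($Y = -4 + 0 = -4$)
$- 22 \left(\left(-5 + 6 \cdot 4\right) + 3\right) Y + 21 = - 22 \left(\left(-5 + 6 \cdot 4\right) + 3\right) \left(-4\right) + 21 = - 22 \left(\left(-5 + 24\right) + 3\right) \left(-4\right) + 21 = - 22 \left(19 + 3\right) \left(-4\right) + 21 = - 22 \cdot 22 \left(-4\right) + 21 = \left(-22\right) \left(-88\right) + 21 = 1936 + 21 = 1957$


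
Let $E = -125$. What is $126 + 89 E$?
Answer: $-10999$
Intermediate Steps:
$126 + 89 E = 126 + 89 \left(-125\right) = 126 - 11125 = -10999$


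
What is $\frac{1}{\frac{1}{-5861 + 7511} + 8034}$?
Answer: $\frac{1650}{13256101} \approx 0.00012447$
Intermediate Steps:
$\frac{1}{\frac{1}{-5861 + 7511} + 8034} = \frac{1}{\frac{1}{1650} + 8034} = \frac{1}{\frac{13256101}{1650}} = \frac{1650}{13256101}$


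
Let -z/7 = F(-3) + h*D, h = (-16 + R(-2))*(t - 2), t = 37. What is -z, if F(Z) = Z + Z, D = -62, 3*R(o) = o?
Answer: 759374/3 ≈ 2.5312e+5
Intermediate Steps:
R(o) = o/3
h = -1750/3 (h = (-16 + (1/3)*(-2))*(37 - 2) = (-16 - 2/3)*35 = -50/3*35 = -1750/3 ≈ -583.33)
F(Z) = 2*Z
z = -759374/3 (z = -7*(2*(-3) - 1750/3*(-62)) = -7*(-6 + 108500/3) = -7*108482/3 = -759374/3 ≈ -2.5312e+5)
-z = -1*(-759374/3) = 759374/3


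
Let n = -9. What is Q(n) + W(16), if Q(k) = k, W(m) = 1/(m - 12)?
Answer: -35/4 ≈ -8.7500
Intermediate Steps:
W(m) = 1/(-12 + m)
Q(n) + W(16) = -9 + 1/(-12 + 16) = -9 + 1/4 = -35/4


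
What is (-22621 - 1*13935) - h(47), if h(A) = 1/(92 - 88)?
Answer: -146225/4 ≈ -36556.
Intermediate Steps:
h(A) = ¼ (h(A) = 1/4 = ¼)
(-22621 - 1*13935) - h(47) = (-22621 - 1*13935) - 1*¼ = (-22621 - 13935) - ¼ = -36556 - ¼ = -146225/4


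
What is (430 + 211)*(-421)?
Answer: -269861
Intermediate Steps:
(430 + 211)*(-421) = 641*(-421) = -269861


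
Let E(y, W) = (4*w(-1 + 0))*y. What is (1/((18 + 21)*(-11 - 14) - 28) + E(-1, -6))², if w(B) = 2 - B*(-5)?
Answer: 144841225/1006009 ≈ 143.98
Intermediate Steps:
w(B) = 2 + 5*B (w(B) = 2 - (-5)*B = 2 + 5*B)
E(y, W) = -12*y (E(y, W) = (4*(2 + 5*(-1 + 0)))*y = (4*(2 + 5*(-1)))*y = (4*(2 - 5))*y = (4*(-3))*y = -12*y)
(1/((18 + 21)*(-11 - 14) - 28) + E(-1, -6))² = (1/((18 + 21)*(-11 - 14) - 28) - 12*(-1))² = (1/(39*(-25) - 28) + 12)² = (1/(-975 - 28) + 12)² = (1/(-1003) + 12)² = (-1/1003 + 12)² = (12035/1003)² = 144841225/1006009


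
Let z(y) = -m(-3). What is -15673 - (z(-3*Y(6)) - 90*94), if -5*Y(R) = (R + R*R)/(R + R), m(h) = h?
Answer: -7216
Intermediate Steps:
Y(R) = -(R + R**2)/(10*R) (Y(R) = -(R + R*R)/(5*(R + R)) = -(R + R**2)/(5*(2*R)) = -(R + R**2)*1/(2*R)/5 = -(R + R**2)/(10*R))
z(y) = 3 (z(y) = -1*(-3) = 3)
-15673 - (z(-3*Y(6)) - 90*94) = -15673 - (3 - 90*94) = -15673 - (3 - 8460) = -15673 - 1*(-8457) = -15673 + 8457 = -7216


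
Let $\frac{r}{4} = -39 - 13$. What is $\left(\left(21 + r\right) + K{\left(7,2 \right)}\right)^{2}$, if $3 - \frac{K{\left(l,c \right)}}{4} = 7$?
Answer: $41209$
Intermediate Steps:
$K{\left(l,c \right)} = -16$ ($K{\left(l,c \right)} = 12 - 28 = -16$)
$r = -208$ ($r = 4 \left(-39 - 13\right) = 4 \left(-52\right) = -208$)
$\left(\left(21 + r\right) + K{\left(7,2 \right)}\right)^{2} = \left(\left(21 - 208\right) - 16\right)^{2} = \left(-187 - 16\right)^{2} = \left(-203\right)^{2} = 41209$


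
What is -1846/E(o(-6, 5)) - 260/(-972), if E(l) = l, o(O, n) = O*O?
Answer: -24791/486 ≈ -51.010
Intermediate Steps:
o(O, n) = O²
-1846/E(o(-6, 5)) - 260/(-972) = -1846/((-6)²) - 260/(-972) = -1846/36 - 260*(-1/972) = -1846*1/36 + 65/243 = -923/18 + 65/243 = -24791/486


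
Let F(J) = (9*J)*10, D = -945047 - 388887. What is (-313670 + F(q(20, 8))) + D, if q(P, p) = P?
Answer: -1645804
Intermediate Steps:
D = -1333934
F(J) = 90*J
(-313670 + F(q(20, 8))) + D = (-313670 + 90*20) - 1333934 = (-313670 + 1800) - 1333934 = -311870 - 1333934 = -1645804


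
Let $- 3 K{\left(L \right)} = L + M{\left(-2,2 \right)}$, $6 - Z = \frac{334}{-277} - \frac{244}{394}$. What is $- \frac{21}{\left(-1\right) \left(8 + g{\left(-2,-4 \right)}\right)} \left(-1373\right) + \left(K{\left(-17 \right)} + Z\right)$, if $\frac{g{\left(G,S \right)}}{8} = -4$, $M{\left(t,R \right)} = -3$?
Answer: $\frac{1592367161}{1309656} \approx 1215.9$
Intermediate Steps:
$g{\left(G,S \right)} = -32$ ($g{\left(G,S \right)} = 8 \left(-4\right) = -32$)
$Z = \frac{427006}{54569}$ ($Z = 6 - \left(\frac{334}{-277} - \frac{244}{394}\right) = 6 - \left(334 \left(- \frac{1}{277}\right) - \frac{122}{197}\right) = 6 - \left(- \frac{334}{277} - \frac{122}{197}\right) = 6 - - \frac{99592}{54569} = 6 + \frac{99592}{54569} = \frac{427006}{54569} \approx 7.8251$)
$K{\left(L \right)} = 1 - \frac{L}{3}$ ($K{\left(L \right)} = - \frac{L - 3}{3} = - \frac{-3 + L}{3} = 1 - \frac{L}{3}$)
$- \frac{21}{\left(-1\right) \left(8 + g{\left(-2,-4 \right)}\right)} \left(-1373\right) + \left(K{\left(-17 \right)} + Z\right) = - \frac{21}{\left(-1\right) \left(8 - 32\right)} \left(-1373\right) + \left(\left(1 - - \frac{17}{3}\right) + \frac{427006}{54569}\right) = - \frac{21}{\left(-1\right) \left(-24\right)} \left(-1373\right) + \left(\left(1 + \frac{17}{3}\right) + \frac{427006}{54569}\right) = - \frac{21}{24} \left(-1373\right) + \left(\frac{20}{3} + \frac{427006}{54569}\right) = \left(-21\right) \frac{1}{24} \left(-1373\right) + \frac{2372398}{163707} = \left(- \frac{7}{8}\right) \left(-1373\right) + \frac{2372398}{163707} = \frac{9611}{8} + \frac{2372398}{163707} = \frac{1592367161}{1309656}$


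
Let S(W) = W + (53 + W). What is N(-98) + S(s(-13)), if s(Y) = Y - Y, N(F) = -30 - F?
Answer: 121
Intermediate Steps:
s(Y) = 0
S(W) = 53 + 2*W
N(-98) + S(s(-13)) = (-30 - 1*(-98)) + (53 + 2*0) = (-30 + 98) + (53 + 0) = 68 + 53 = 121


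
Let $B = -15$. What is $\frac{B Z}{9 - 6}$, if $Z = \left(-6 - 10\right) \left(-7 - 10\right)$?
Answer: $-1360$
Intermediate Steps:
$Z = 272$ ($Z = \left(-16\right) \left(-17\right) = 272$)
$\frac{B Z}{9 - 6} = \frac{\left(-15\right) 272}{9 - 6} = - \frac{4080}{3} = \left(-4080\right) \frac{1}{3} = -1360$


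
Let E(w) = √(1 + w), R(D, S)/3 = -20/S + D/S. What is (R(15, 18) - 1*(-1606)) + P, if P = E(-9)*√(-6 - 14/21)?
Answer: 9631/6 - 4*√30/3 ≈ 1597.9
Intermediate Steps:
R(D, S) = -60/S + 3*D/S (R(D, S) = 3*(-20/S + D/S) = -60/S + 3*D/S)
P = -4*√30/3 (P = √(1 - 9)*√(-6 - 14/21) = √(-8)*√(-6 - 14*1/21) = (2*I*√2)*√(-6 - ⅔) = (2*I*√2)*√(-20/3) = (2*I*√2)*(2*I*√15/3) = -4*√30/3 ≈ -7.3030)
(R(15, 18) - 1*(-1606)) + P = (3*(-20 + 15)/18 - 1*(-1606)) - 4*√30/3 = (3*(1/18)*(-5) + 1606) - 4*√30/3 = (-⅚ + 1606) - 4*√30/3 = 9631/6 - 4*√30/3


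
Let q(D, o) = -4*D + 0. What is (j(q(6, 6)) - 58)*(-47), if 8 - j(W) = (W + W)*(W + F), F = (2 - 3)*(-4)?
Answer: 47470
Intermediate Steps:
q(D, o) = -4*D
F = 4 (F = -1*(-4) = 4)
j(W) = 8 - 2*W*(4 + W) (j(W) = 8 - (W + W)*(W + 4) = 8 - 2*W*(4 + W))
(j(q(6, 6)) - 58)*(-47) = ((8 - (-32)*6 - 2*(-4*6)**2) - 58)*(-47) = ((8 - 8*(-24) - 2*(-24)**2) - 58)*(-47) = ((8 + 192 - 2*576) - 58)*(-47) = ((8 + 192 - 1152) - 58)*(-47) = (-952 - 58)*(-47) = -1010*(-47) = 47470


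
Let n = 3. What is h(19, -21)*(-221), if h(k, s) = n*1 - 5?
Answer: 442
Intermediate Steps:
h(k, s) = -2 (h(k, s) = 3*1 - 5 = 3 - 5 = -2)
h(19, -21)*(-221) = -2*(-221) = 442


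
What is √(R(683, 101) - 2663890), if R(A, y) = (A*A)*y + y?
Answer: 20*√111129 ≈ 6667.2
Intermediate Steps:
R(A, y) = y + y*A² (R(A, y) = A²*y + y = y*A² + y = y + y*A²)
√(R(683, 101) - 2663890) = √(101*(1 + 683²) - 2663890) = √(101*(1 + 466489) - 2663890) = √(101*466490 - 2663890) = √(47115490 - 2663890) = √44451600 = 20*√111129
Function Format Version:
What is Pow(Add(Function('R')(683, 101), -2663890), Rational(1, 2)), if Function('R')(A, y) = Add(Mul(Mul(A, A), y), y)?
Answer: Mul(20, Pow(111129, Rational(1, 2))) ≈ 6667.2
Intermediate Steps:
Function('R')(A, y) = Add(y, Mul(y, Pow(A, 2))) (Function('R')(A, y) = Add(Mul(Pow(A, 2), y), y) = Add(Mul(y, Pow(A, 2)), y) = Add(y, Mul(y, Pow(A, 2))))
Pow(Add(Function('R')(683, 101), -2663890), Rational(1, 2)) = Pow(Add(Mul(101, Add(1, Pow(683, 2))), -2663890), Rational(1, 2)) = Pow(Add(Mul(101, Add(1, 466489)), -2663890), Rational(1, 2)) = Pow(Add(Mul(101, 466490), -2663890), Rational(1, 2)) = Pow(Add(47115490, -2663890), Rational(1, 2)) = Pow(44451600, Rational(1, 2)) = Mul(20, Pow(111129, Rational(1, 2)))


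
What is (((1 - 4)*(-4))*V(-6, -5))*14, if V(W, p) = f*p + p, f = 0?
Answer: -840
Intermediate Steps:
V(W, p) = p (V(W, p) = 0*p + p = 0 + p = p)
(((1 - 4)*(-4))*V(-6, -5))*14 = (((1 - 4)*(-4))*(-5))*14 = (-3*(-4)*(-5))*14 = (12*(-5))*14 = -60*14 = -840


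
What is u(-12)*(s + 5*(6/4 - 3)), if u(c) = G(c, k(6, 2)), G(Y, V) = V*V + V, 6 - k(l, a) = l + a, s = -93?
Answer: -201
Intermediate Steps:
k(l, a) = 6 - a - l (k(l, a) = 6 - (l + a) = 6 - (a + l) = 6 + (-a - l) = 6 - a - l)
G(Y, V) = V + V² (G(Y, V) = V² + V = V + V²)
u(c) = 2 (u(c) = (6 - 1*2 - 1*6)*(1 + (6 - 1*2 - 1*6)) = (6 - 2 - 6)*(1 + (6 - 2 - 6)) = -2*(1 - 2) = -2*(-1) = 2)
u(-12)*(s + 5*(6/4 - 3)) = 2*(-93 + 5*(6/4 - 3)) = 2*(-93 + 5*(6*(¼) - 3)) = 2*(-93 + 5*(3/2 - 3)) = 2*(-93 + 5*(-3/2)) = 2*(-93 - 15/2) = 2*(-201/2) = -201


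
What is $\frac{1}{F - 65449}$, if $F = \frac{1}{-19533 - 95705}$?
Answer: $- \frac{115238}{7542211863} \approx -1.5279 \cdot 10^{-5}$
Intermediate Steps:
$F = - \frac{1}{115238}$ ($F = \frac{1}{-115238} = - \frac{1}{115238} \approx -8.6777 \cdot 10^{-6}$)
$\frac{1}{F - 65449} = \frac{1}{- \frac{1}{115238} - 65449} = \frac{1}{- \frac{7542211863}{115238}} = - \frac{115238}{7542211863}$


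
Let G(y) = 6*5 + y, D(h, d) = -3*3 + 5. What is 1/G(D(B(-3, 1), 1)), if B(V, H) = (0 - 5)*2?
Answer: 1/26 ≈ 0.038462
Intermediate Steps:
B(V, H) = -10 (B(V, H) = -5*2 = -10)
D(h, d) = -4 (D(h, d) = -9 + 5 = -4)
G(y) = 30 + y
1/G(D(B(-3, 1), 1)) = 1/(30 - 4) = 1/26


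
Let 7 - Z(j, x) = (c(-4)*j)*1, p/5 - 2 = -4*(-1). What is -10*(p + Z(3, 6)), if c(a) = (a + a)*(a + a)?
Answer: 1550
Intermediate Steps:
c(a) = 4*a² (c(a) = (2*a)*(2*a) = 4*a²)
p = 30 (p = 10 + 5*(-4*(-1)) = 10 + 5*4 = 10 + 20 = 30)
Z(j, x) = 7 - 64*j (Z(j, x) = 7 - (4*(-4)²)*j = 7 - (4*16)*j = 7 - 64*j)
-10*(p + Z(3, 6)) = -10*(30 + (7 - 64*3)) = -10*(30 + (7 - 192)) = -10*(30 - 185) = -10*(-155) = 1550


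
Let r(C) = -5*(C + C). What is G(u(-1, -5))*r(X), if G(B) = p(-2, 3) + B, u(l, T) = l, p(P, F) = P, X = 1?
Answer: 30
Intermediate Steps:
G(B) = -2 + B
r(C) = -10*C
G(u(-1, -5))*r(X) = (-2 - 1)*(-10*1) = -3*(-10) = 30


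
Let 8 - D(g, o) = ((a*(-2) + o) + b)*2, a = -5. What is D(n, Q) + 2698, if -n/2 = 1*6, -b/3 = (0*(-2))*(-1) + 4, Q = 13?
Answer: 2684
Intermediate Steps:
b = -12 (b = -3*((0*(-2))*(-1) + 4) = -3*(0*(-1) + 4) = -3*(0 + 4) = -3*4 = -12)
n = -12 (n = -2*6 = -12)
D(g, o) = 12 - 2*o (D(g, o) = 8 - ((-5*(-2) + o) - 12)*2 = 8 - ((10 + o) - 12)*2 = 8 - (-2 + o)*2 = 8 - (-4 + 2*o) = 8 + (4 - 2*o) = 12 - 2*o)
D(n, Q) + 2698 = (12 - 2*13) + 2698 = (12 - 26) + 2698 = -14 + 2698 = 2684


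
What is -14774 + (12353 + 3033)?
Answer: 612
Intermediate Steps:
-14774 + (12353 + 3033) = -14774 + 15386 = 612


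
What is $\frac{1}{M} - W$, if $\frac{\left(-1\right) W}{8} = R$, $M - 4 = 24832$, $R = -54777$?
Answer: $- \frac{10883532575}{24836} \approx -4.3822 \cdot 10^{5}$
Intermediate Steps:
$M = 24836$ ($M = 4 + 24832 = 24836$)
$W = 438216$ ($W = \left(-8\right) \left(-54777\right) = 438216$)
$\frac{1}{M} - W = \frac{1}{24836} - 438216 = - \frac{10883532575}{24836}$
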